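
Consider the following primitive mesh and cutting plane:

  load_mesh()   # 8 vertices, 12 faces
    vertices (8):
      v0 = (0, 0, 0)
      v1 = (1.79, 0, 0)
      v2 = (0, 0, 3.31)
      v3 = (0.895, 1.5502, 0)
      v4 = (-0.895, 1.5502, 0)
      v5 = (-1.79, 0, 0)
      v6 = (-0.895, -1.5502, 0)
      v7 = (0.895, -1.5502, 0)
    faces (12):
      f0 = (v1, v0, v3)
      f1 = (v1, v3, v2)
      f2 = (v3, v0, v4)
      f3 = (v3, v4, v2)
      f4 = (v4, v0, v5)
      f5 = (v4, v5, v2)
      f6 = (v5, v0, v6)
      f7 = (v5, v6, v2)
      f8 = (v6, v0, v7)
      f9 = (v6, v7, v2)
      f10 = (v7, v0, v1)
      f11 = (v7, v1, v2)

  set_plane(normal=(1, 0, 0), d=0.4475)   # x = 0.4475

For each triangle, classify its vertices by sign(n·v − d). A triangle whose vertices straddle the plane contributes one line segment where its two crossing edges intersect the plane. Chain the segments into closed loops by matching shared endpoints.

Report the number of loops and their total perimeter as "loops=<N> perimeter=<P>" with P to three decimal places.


loops=1 perimeter=9.023

Straddling triangles (8 of 12):
  (v1,v0,v3) [+-+] → (0.4475, 0, 0)–(0.4475, 0.7751, 0)  len=0.7751
  (v1,v3,v2) [++-] → (0.4475, 0.7751, 1.655)–(0.4475, 0, 2.4825)  len=1.1338
  (v3,v0,v4) [+--] → (0.4475, 0.7751, 0)–(0.4475, 1.5502, 0)  len=0.7751
  (v3,v4,v2) [+--] → (0.4475, 1.5502, 0)–(0.4475, 0.7751, 1.655)  len=1.8275
  (v6,v0,v7) [--+] → (0.4475, -0.7751, 0)–(0.4475, -1.5502, 0)  len=0.7751
  (v6,v7,v2) [-+-] → (0.4475, -1.5502, 0)–(0.4475, -0.7751, 1.655)  len=1.8275
  (v7,v0,v1) [+-+] → (0.4475, -0.7751, 0)–(0.4475, 0, 0)  len=0.7751
  (v7,v1,v2) [++-] → (0.4475, 0, 2.4825)–(0.4475, -0.7751, 1.655)  len=1.1338

Chained into 1 loop(s):
  loop 1: 8 segments, perimeter = 9.0231
Total perimeter = 9.023


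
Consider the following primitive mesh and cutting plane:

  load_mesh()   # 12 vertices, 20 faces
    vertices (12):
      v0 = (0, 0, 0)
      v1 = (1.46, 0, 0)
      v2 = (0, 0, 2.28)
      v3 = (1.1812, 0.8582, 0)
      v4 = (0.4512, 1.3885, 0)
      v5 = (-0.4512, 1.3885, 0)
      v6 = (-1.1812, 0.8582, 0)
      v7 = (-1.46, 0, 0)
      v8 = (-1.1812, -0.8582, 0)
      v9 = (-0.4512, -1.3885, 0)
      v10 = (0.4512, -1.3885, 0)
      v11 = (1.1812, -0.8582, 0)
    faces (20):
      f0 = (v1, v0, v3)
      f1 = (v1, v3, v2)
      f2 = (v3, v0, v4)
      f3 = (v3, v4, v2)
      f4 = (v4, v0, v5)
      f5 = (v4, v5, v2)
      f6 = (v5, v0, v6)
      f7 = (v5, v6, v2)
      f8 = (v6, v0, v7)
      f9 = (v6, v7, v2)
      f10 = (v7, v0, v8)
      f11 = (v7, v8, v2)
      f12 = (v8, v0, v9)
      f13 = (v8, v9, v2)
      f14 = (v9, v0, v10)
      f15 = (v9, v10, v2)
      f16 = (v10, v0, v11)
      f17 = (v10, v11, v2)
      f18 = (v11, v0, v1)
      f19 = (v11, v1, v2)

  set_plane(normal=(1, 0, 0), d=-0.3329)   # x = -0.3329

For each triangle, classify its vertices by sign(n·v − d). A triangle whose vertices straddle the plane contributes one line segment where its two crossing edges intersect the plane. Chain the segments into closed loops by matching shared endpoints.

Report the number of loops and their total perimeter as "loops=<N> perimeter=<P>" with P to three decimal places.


Straddling triangles (12 of 20):
  (v4,v0,v5) [++-] → (-0.3329, 1.02445, 0)–(-0.3329, 1.3885, 0)  len=0.3641
  (v4,v5,v2) [+-+] → (-0.3329, 1.3885, 0)–(-0.3329, 1.02445, 0.597793)  len=0.6999
  (v5,v0,v6) [-+-] → (-0.3329, 1.02445, 0)–(-0.3329, 0.241868, 0)  len=0.7826
  (v5,v6,v2) [--+] → (-0.3329, 0.241868, 1.63742)–(-0.3329, 1.02445, 0.597793)  len=1.3013
  (v6,v0,v7) [-+-] → (-0.3329, 0.241868, 0)–(-0.3329, 0, 0)  len=0.2419
  (v6,v7,v2) [--+] → (-0.3329, 0, 1.76013)–(-0.3329, 0.241868, 1.63742)  len=0.2712
  (v7,v0,v8) [-+-] → (-0.3329, 0, 0)–(-0.3329, -0.241868, 0)  len=0.2419
  (v7,v8,v2) [--+] → (-0.3329, -0.241868, 1.63742)–(-0.3329, 0, 1.76013)  len=0.2712
  (v8,v0,v9) [-+-] → (-0.3329, -0.241868, 0)–(-0.3329, -1.02445, 0)  len=0.7826
  (v8,v9,v2) [--+] → (-0.3329, -1.02445, 0.597793)–(-0.3329, -0.241868, 1.63742)  len=1.3013
  (v9,v0,v10) [-++] → (-0.3329, -1.02445, 0)–(-0.3329, -1.3885, 0)  len=0.3641
  (v9,v10,v2) [-++] → (-0.3329, -1.3885, 0)–(-0.3329, -1.02445, 0.597793)  len=0.6999

Chained into 1 loop(s):
  loop 1: 12 segments, perimeter = 7.3218
Total perimeter = 7.322

loops=1 perimeter=7.322


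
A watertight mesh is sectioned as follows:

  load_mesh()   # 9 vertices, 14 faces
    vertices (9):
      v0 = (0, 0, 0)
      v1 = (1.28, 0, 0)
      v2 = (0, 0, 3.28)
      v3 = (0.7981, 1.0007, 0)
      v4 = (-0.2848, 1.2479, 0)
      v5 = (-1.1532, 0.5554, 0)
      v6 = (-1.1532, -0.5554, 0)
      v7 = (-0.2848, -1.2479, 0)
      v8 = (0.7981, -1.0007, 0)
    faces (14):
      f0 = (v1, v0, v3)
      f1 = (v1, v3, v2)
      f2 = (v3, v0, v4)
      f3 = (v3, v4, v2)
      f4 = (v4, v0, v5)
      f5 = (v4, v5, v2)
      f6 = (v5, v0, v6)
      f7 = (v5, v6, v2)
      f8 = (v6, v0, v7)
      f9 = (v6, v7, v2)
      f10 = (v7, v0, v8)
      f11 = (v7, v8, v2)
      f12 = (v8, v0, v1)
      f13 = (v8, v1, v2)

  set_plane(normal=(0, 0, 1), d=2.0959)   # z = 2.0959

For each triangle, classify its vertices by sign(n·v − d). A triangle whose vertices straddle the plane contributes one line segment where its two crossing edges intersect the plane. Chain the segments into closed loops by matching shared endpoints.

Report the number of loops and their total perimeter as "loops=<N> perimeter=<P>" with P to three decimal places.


Straddling triangles (7 of 14):
  (v1,v3,v2) [--+] → (0.288119, 0.361259, 2.0959)–(0.462088, 0, 2.0959)  len=0.4010
  (v3,v4,v2) [--+] → (-0.102815, 0.4505, 2.0959)–(0.288119, 0.361259, 2.0959)  len=0.4010
  (v4,v5,v2) [--+] → (-0.416312, 0.200503, 2.0959)–(-0.102815, 0.4505, 2.0959)  len=0.4010
  (v5,v6,v2) [--+] → (-0.416312, -0.200503, 2.0959)–(-0.416312, 0.200503, 2.0959)  len=0.4010
  (v6,v7,v2) [--+] → (-0.102815, -0.4505, 2.0959)–(-0.416312, -0.200503, 2.0959)  len=0.4010
  (v7,v8,v2) [--+] → (0.288119, -0.361259, 2.0959)–(-0.102815, -0.4505, 2.0959)  len=0.4010
  (v8,v1,v2) [--+] → (0.462088, 0, 2.0959)–(0.288119, -0.361259, 2.0959)  len=0.4010

Chained into 1 loop(s):
  loop 1: 7 segments, perimeter = 2.8069
Total perimeter = 2.807

loops=1 perimeter=2.807


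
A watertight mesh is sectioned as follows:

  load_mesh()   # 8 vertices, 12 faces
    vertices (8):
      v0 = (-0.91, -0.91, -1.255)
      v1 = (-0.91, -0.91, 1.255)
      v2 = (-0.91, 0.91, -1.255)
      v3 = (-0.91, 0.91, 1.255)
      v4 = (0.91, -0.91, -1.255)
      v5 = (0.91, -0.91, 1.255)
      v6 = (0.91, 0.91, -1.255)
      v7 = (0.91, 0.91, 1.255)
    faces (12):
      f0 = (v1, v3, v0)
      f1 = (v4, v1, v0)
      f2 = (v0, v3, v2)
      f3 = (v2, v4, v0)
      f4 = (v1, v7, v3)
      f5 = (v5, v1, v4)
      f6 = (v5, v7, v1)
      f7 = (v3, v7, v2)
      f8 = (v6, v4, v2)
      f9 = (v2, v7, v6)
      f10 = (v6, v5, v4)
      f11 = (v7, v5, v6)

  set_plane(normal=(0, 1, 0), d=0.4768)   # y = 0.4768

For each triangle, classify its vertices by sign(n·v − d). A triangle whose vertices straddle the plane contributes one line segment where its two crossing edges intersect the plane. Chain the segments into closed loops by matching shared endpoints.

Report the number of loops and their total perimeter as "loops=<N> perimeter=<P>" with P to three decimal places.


Straddling triangles (8 of 12):
  (v1,v3,v0) [-+-] → (-0.91, 0.4768, 1.255)–(-0.91, 0.4768, 0.657565)  len=0.5974
  (v0,v3,v2) [-++] → (-0.91, 0.4768, 0.657565)–(-0.91, 0.4768, -1.255)  len=1.9126
  (v2,v4,v0) [+--] → (-0.4768, 0.4768, -1.255)–(-0.91, 0.4768, -1.255)  len=0.4332
  (v1,v7,v3) [-++] → (0.4768, 0.4768, 1.255)–(-0.91, 0.4768, 1.255)  len=1.3868
  (v5,v7,v1) [-+-] → (0.91, 0.4768, 1.255)–(0.4768, 0.4768, 1.255)  len=0.4332
  (v6,v4,v2) [+-+] → (0.91, 0.4768, -1.255)–(-0.4768, 0.4768, -1.255)  len=1.3868
  (v6,v5,v4) [+--] → (0.91, 0.4768, -0.657565)–(0.91, 0.4768, -1.255)  len=0.5974
  (v7,v5,v6) [+-+] → (0.91, 0.4768, 1.255)–(0.91, 0.4768, -0.657565)  len=1.9126

Chained into 1 loop(s):
  loop 1: 8 segments, perimeter = 8.6600
Total perimeter = 8.660

loops=1 perimeter=8.660


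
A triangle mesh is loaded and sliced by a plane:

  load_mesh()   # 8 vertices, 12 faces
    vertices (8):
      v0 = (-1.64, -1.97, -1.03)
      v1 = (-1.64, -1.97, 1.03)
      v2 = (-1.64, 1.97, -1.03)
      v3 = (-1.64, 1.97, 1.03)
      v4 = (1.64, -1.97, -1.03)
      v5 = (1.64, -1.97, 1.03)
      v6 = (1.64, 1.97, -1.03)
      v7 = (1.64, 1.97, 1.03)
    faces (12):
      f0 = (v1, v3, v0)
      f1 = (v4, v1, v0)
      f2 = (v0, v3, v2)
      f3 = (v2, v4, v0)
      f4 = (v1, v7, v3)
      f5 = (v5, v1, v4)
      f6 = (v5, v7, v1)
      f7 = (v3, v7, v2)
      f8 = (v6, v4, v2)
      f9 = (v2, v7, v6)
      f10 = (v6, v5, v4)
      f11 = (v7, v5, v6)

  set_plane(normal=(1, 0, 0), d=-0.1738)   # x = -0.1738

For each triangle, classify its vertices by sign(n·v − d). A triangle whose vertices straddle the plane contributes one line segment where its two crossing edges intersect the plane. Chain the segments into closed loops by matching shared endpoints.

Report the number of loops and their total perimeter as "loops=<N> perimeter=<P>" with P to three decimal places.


loops=1 perimeter=12.000

Straddling triangles (8 of 12):
  (v4,v1,v0) [+--] → (-0.1738, -1.97, 0.109155)–(-0.1738, -1.97, -1.03)  len=1.1392
  (v2,v4,v0) [-+-] → (-0.1738, 0.208772, -1.03)–(-0.1738, -1.97, -1.03)  len=2.1788
  (v1,v7,v3) [-+-] → (-0.1738, -0.208772, 1.03)–(-0.1738, 1.97, 1.03)  len=2.1788
  (v5,v1,v4) [+-+] → (-0.1738, -1.97, 1.03)–(-0.1738, -1.97, 0.109155)  len=0.9208
  (v5,v7,v1) [++-] → (-0.1738, -0.208772, 1.03)–(-0.1738, -1.97, 1.03)  len=1.7612
  (v3,v7,v2) [-+-] → (-0.1738, 1.97, 1.03)–(-0.1738, 1.97, -0.109155)  len=1.1392
  (v6,v4,v2) [++-] → (-0.1738, 0.208772, -1.03)–(-0.1738, 1.97, -1.03)  len=1.7612
  (v2,v7,v6) [-++] → (-0.1738, 1.97, -0.109155)–(-0.1738, 1.97, -1.03)  len=0.9208

Chained into 1 loop(s):
  loop 1: 8 segments, perimeter = 12.0000
Total perimeter = 12.000


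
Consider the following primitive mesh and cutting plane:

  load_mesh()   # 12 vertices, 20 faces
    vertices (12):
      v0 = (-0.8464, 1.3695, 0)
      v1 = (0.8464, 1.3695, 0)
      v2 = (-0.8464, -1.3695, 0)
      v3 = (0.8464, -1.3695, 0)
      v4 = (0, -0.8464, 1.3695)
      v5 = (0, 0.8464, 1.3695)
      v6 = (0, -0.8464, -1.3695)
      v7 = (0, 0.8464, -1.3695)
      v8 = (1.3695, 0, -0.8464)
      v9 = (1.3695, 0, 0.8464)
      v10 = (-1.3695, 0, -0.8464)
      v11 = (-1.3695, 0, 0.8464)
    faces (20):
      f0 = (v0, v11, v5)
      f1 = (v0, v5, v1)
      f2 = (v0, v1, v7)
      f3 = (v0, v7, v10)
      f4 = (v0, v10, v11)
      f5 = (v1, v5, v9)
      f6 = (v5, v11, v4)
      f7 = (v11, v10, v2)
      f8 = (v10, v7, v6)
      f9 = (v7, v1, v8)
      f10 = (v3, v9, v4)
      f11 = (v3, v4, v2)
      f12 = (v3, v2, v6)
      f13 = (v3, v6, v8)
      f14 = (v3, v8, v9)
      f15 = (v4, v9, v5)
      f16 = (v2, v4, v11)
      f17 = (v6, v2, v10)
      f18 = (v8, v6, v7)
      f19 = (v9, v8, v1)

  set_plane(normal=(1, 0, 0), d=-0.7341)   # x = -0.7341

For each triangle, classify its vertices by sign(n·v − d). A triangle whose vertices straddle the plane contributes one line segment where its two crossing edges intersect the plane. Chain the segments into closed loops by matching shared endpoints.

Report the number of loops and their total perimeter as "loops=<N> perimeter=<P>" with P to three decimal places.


Straddling triangles (10 of 20):
  (v0,v11,v5) [--+] → (-0.7341, 0.3927, 1.0891)–(-0.7341, 1.3001, 0.181705)  len=1.2833
  (v0,v5,v1) [-++] → (-0.7341, 1.3001, 0.181705)–(-0.7341, 1.3695, 0)  len=0.1945
  (v0,v1,v7) [-++] → (-0.7341, 1.3695, 0)–(-0.7341, 1.3001, -0.181705)  len=0.1945
  (v0,v7,v10) [-+-] → (-0.7341, 1.3001, -0.181705)–(-0.7341, 0.3927, -1.0891)  len=1.2833
  (v5,v11,v4) [+-+] → (-0.7341, 0.3927, 1.0891)–(-0.7341, -0.3927, 1.0891)  len=0.7854
  (v10,v7,v6) [-++] → (-0.7341, 0.3927, -1.0891)–(-0.7341, -0.3927, -1.0891)  len=0.7854
  (v3,v4,v2) [++-] → (-0.7341, -1.3001, 0.181705)–(-0.7341, -1.3695, 0)  len=0.1945
  (v3,v2,v6) [+-+] → (-0.7341, -1.3695, 0)–(-0.7341, -1.3001, -0.181705)  len=0.1945
  (v2,v4,v11) [-+-] → (-0.7341, -1.3001, 0.181705)–(-0.7341, -0.3927, 1.0891)  len=1.2833
  (v6,v2,v10) [+--] → (-0.7341, -1.3001, -0.181705)–(-0.7341, -0.3927, -1.0891)  len=1.2833

Chained into 1 loop(s):
  loop 1: 10 segments, perimeter = 7.4818
Total perimeter = 7.482

loops=1 perimeter=7.482


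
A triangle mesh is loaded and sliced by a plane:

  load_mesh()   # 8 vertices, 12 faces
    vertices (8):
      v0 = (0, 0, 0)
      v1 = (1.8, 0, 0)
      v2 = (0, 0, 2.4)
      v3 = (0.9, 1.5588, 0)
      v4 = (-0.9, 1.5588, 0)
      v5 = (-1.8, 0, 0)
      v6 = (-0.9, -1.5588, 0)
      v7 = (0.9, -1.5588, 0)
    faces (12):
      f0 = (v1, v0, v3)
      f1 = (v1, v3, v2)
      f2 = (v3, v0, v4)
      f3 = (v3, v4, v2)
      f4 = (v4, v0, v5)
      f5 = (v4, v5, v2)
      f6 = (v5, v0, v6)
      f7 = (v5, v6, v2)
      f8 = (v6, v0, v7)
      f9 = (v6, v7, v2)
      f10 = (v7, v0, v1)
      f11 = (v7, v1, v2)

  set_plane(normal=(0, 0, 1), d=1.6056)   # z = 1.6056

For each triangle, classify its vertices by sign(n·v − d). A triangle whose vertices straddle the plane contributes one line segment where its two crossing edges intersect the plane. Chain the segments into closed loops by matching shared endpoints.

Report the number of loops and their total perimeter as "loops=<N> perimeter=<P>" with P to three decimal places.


loops=1 perimeter=3.575

Straddling triangles (6 of 12):
  (v1,v3,v2) [--+] → (0.2979, 0.515963, 1.6056)–(0.5958, 0, 1.6056)  len=0.5958
  (v3,v4,v2) [--+] → (-0.2979, 0.515963, 1.6056)–(0.2979, 0.515963, 1.6056)  len=0.5958
  (v4,v5,v2) [--+] → (-0.5958, 0, 1.6056)–(-0.2979, 0.515963, 1.6056)  len=0.5958
  (v5,v6,v2) [--+] → (-0.2979, -0.515963, 1.6056)–(-0.5958, 0, 1.6056)  len=0.5958
  (v6,v7,v2) [--+] → (0.2979, -0.515963, 1.6056)–(-0.2979, -0.515963, 1.6056)  len=0.5958
  (v7,v1,v2) [--+] → (0.5958, 0, 1.6056)–(0.2979, -0.515963, 1.6056)  len=0.5958

Chained into 1 loop(s):
  loop 1: 6 segments, perimeter = 3.5747
Total perimeter = 3.575


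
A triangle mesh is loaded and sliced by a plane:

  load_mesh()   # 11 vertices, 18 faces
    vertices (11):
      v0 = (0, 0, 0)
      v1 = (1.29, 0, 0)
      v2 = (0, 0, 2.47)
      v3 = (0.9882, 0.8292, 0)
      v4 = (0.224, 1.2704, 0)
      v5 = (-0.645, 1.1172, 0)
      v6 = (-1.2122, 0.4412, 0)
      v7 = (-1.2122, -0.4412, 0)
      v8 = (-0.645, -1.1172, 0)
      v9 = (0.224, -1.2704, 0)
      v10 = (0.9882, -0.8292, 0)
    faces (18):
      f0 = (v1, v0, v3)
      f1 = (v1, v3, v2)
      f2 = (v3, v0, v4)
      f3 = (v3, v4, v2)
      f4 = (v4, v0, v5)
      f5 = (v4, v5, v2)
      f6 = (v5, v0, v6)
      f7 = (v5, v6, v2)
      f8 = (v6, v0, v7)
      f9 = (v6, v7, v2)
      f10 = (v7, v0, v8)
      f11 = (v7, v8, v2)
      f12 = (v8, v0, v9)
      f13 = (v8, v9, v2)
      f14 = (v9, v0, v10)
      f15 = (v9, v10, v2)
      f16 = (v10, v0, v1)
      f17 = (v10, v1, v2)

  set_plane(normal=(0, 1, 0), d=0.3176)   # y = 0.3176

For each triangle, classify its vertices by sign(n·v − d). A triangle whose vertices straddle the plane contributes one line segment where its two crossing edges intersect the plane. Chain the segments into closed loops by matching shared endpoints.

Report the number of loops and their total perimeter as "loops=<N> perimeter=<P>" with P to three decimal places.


Straddling triangles (10 of 18):
  (v1,v0,v3) [--+] → (0.3785, 0.3176, 0)–(1.1744, 0.3176, 0)  len=0.7959
  (v1,v3,v2) [-+-] → (1.1744, 0.3176, 0)–(0.3785, 0.3176, 1.52394)  len=1.7193
  (v3,v0,v4) [+-+] → (0.3785, 0.3176, 0)–(0.056, 0.3176, 0)  len=0.3225
  (v3,v4,v2) [++-] → (0.056, 0.3176, 1.8525)–(0.3785, 0.3176, 1.52394)  len=0.4604
  (v4,v0,v5) [+-+] → (0.056, 0.3176, 0)–(-0.183362, 0.3176, 0)  len=0.2394
  (v4,v5,v2) [++-] → (-0.183362, 0.3176, 1.76782)–(0.056, 0.3176, 1.8525)  len=0.2539
  (v5,v0,v6) [+-+] → (-0.183362, 0.3176, 0)–(-0.872608, 0.3176, 0)  len=0.6892
  (v5,v6,v2) [++-] → (-0.872608, 0.3176, 0.691958)–(-0.183362, 0.3176, 1.76782)  len=1.2777
  (v6,v0,v7) [+--] → (-0.872608, 0.3176, 0)–(-1.2122, 0.3176, 0)  len=0.3396
  (v6,v7,v2) [+--] → (-1.2122, 0.3176, 0)–(-0.872608, 0.3176, 0.691958)  len=0.7708

Chained into 1 loop(s):
  loop 1: 10 segments, perimeter = 6.8687
Total perimeter = 6.869

loops=1 perimeter=6.869


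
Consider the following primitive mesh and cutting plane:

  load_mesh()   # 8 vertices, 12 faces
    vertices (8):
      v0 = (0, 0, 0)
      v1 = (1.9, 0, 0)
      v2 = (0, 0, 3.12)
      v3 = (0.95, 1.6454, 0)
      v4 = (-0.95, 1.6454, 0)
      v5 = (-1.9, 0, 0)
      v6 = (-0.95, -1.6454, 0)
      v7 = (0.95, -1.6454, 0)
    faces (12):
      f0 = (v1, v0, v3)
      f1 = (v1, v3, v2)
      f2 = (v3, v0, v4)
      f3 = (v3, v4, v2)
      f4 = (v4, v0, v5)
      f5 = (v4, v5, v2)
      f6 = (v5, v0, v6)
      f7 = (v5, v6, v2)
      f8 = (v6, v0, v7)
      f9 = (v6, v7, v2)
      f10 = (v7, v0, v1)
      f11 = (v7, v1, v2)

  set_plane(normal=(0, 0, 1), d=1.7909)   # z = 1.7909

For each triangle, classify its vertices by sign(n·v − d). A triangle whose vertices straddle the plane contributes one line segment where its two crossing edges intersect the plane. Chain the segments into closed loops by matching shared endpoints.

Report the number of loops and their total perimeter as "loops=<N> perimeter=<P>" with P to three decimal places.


loops=1 perimeter=4.856

Straddling triangles (6 of 12):
  (v1,v3,v2) [--+] → (0.404694, 0.70093, 1.7909)–(0.809388, 0, 1.7909)  len=0.8094
  (v3,v4,v2) [--+] → (-0.404694, 0.70093, 1.7909)–(0.404694, 0.70093, 1.7909)  len=0.8094
  (v4,v5,v2) [--+] → (-0.809388, 0, 1.7909)–(-0.404694, 0.70093, 1.7909)  len=0.8094
  (v5,v6,v2) [--+] → (-0.404694, -0.70093, 1.7909)–(-0.809388, 0, 1.7909)  len=0.8094
  (v6,v7,v2) [--+] → (0.404694, -0.70093, 1.7909)–(-0.404694, -0.70093, 1.7909)  len=0.8094
  (v7,v1,v2) [--+] → (0.809388, 0, 1.7909)–(0.404694, -0.70093, 1.7909)  len=0.8094

Chained into 1 loop(s):
  loop 1: 6 segments, perimeter = 4.8563
Total perimeter = 4.856


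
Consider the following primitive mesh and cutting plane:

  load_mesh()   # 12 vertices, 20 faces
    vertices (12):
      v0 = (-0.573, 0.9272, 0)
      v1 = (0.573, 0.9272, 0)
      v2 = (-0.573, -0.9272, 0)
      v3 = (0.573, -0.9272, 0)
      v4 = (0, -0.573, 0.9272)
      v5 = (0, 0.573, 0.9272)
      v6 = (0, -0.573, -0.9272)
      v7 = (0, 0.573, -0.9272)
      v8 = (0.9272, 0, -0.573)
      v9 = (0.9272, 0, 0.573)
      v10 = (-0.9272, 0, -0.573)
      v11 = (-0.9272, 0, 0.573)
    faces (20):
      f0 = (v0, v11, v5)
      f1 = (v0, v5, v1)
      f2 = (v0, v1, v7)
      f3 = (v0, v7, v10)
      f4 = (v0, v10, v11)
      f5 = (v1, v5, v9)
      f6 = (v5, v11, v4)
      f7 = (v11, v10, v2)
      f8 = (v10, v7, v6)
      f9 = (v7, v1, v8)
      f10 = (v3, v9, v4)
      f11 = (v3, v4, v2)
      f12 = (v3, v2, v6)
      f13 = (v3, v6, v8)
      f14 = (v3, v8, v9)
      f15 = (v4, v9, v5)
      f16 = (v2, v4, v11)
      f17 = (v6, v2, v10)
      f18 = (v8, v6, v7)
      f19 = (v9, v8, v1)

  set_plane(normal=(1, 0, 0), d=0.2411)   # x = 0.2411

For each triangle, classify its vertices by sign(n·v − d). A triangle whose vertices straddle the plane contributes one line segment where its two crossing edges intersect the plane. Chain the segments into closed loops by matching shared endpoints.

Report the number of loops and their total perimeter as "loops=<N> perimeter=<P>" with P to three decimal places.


loops=1 perimeter=5.682

Straddling triangles (10 of 20):
  (v0,v5,v1) [--+] → (0.2411, 0.722036, 0.537064)–(0.2411, 0.9272, 0)  len=0.5749
  (v0,v1,v7) [-+-] → (0.2411, 0.9272, 0)–(0.2411, 0.722036, -0.537064)  len=0.5749
  (v1,v5,v9) [+-+] → (0.2411, 0.722036, 0.537064)–(0.2411, 0.424003, 0.835097)  len=0.4215
  (v7,v1,v8) [-++] → (0.2411, 0.722036, -0.537064)–(0.2411, 0.424003, -0.835097)  len=0.4215
  (v3,v9,v4) [++-] → (0.2411, -0.424003, 0.835097)–(0.2411, -0.722036, 0.537064)  len=0.4215
  (v3,v4,v2) [+--] → (0.2411, -0.722036, 0.537064)–(0.2411, -0.9272, 0)  len=0.5749
  (v3,v2,v6) [+--] → (0.2411, -0.9272, 0)–(0.2411, -0.722036, -0.537064)  len=0.5749
  (v3,v6,v8) [+-+] → (0.2411, -0.722036, -0.537064)–(0.2411, -0.424003, -0.835097)  len=0.4215
  (v4,v9,v5) [-+-] → (0.2411, -0.424003, 0.835097)–(0.2411, 0.424003, 0.835097)  len=0.8480
  (v8,v6,v7) [+--] → (0.2411, -0.424003, -0.835097)–(0.2411, 0.424003, -0.835097)  len=0.8480

Chained into 1 loop(s):
  loop 1: 10 segments, perimeter = 5.6816
Total perimeter = 5.682


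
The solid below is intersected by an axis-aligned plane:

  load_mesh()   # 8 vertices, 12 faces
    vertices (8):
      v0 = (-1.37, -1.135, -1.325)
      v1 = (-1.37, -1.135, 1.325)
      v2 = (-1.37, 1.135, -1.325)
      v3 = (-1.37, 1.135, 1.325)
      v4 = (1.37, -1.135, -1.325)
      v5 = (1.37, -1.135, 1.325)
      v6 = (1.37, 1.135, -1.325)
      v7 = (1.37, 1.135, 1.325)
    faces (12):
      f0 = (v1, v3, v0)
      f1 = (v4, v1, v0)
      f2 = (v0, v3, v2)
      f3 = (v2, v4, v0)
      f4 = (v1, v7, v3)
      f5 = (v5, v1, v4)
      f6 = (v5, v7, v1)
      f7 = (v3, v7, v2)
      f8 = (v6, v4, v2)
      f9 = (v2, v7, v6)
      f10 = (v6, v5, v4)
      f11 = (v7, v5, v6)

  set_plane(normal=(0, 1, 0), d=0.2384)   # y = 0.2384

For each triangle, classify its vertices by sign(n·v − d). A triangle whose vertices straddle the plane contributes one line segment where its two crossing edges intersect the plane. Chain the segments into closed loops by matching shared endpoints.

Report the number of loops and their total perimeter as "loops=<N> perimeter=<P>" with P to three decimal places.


loops=1 perimeter=10.780

Straddling triangles (8 of 12):
  (v1,v3,v0) [-+-] → (-1.37, 0.2384, 1.325)–(-1.37, 0.2384, 0.278308)  len=1.0467
  (v0,v3,v2) [-++] → (-1.37, 0.2384, 0.278308)–(-1.37, 0.2384, -1.325)  len=1.6033
  (v2,v4,v0) [+--] → (-0.28776, 0.2384, -1.325)–(-1.37, 0.2384, -1.325)  len=1.0822
  (v1,v7,v3) [-++] → (0.28776, 0.2384, 1.325)–(-1.37, 0.2384, 1.325)  len=1.6578
  (v5,v7,v1) [-+-] → (1.37, 0.2384, 1.325)–(0.28776, 0.2384, 1.325)  len=1.0822
  (v6,v4,v2) [+-+] → (1.37, 0.2384, -1.325)–(-0.28776, 0.2384, -1.325)  len=1.6578
  (v6,v5,v4) [+--] → (1.37, 0.2384, -0.278308)–(1.37, 0.2384, -1.325)  len=1.0467
  (v7,v5,v6) [+-+] → (1.37, 0.2384, 1.325)–(1.37, 0.2384, -0.278308)  len=1.6033

Chained into 1 loop(s):
  loop 1: 8 segments, perimeter = 10.7800
Total perimeter = 10.780


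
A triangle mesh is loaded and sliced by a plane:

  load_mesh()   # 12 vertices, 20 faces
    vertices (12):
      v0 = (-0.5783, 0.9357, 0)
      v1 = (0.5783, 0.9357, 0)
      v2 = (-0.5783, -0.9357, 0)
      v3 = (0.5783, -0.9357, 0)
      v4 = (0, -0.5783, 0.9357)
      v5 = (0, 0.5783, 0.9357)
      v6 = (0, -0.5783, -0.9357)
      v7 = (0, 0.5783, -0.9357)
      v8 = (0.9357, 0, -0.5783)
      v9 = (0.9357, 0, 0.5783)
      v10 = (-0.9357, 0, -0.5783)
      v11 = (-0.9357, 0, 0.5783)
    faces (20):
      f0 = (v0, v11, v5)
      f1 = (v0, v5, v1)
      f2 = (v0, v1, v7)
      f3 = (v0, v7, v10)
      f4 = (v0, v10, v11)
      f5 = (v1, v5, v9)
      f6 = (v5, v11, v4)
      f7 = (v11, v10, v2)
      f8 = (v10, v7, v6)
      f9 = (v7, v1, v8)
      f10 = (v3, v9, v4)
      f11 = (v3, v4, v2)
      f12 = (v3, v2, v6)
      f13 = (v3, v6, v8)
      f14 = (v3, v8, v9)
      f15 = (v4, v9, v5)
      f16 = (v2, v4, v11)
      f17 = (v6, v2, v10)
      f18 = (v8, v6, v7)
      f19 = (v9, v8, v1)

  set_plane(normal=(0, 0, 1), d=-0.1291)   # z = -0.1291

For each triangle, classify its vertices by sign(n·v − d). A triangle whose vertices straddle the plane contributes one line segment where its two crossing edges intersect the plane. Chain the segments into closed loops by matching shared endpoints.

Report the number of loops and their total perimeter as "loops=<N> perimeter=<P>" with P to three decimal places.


Straddling triangles (10 of 20):
  (v0,v1,v7) [++-] → (0.498511, 0.886389, -0.1291)–(-0.498511, 0.886389, -0.1291)  len=0.9970
  (v0,v7,v10) [+--] → (-0.498511, 0.886389, -0.1291)–(-0.658086, 0.726814, -0.1291)  len=0.2257
  (v0,v10,v11) [+-+] → (-0.658086, 0.726814, -0.1291)–(-0.9357, 0, -0.1291)  len=0.7780
  (v11,v10,v2) [+-+] → (-0.9357, 0, -0.1291)–(-0.658086, -0.726814, -0.1291)  len=0.7780
  (v7,v1,v8) [-+-] → (0.498511, 0.886389, -0.1291)–(0.658086, 0.726814, -0.1291)  len=0.2257
  (v3,v2,v6) [++-] → (-0.498511, -0.886389, -0.1291)–(0.498511, -0.886389, -0.1291)  len=0.9970
  (v3,v6,v8) [+--] → (0.498511, -0.886389, -0.1291)–(0.658086, -0.726814, -0.1291)  len=0.2257
  (v3,v8,v9) [+-+] → (0.658086, -0.726814, -0.1291)–(0.9357, 0, -0.1291)  len=0.7780
  (v6,v2,v10) [-+-] → (-0.498511, -0.886389, -0.1291)–(-0.658086, -0.726814, -0.1291)  len=0.2257
  (v9,v8,v1) [+-+] → (0.9357, 0, -0.1291)–(0.658086, 0.726814, -0.1291)  len=0.7780

Chained into 1 loop(s):
  loop 1: 10 segments, perimeter = 6.0088
Total perimeter = 6.009

loops=1 perimeter=6.009


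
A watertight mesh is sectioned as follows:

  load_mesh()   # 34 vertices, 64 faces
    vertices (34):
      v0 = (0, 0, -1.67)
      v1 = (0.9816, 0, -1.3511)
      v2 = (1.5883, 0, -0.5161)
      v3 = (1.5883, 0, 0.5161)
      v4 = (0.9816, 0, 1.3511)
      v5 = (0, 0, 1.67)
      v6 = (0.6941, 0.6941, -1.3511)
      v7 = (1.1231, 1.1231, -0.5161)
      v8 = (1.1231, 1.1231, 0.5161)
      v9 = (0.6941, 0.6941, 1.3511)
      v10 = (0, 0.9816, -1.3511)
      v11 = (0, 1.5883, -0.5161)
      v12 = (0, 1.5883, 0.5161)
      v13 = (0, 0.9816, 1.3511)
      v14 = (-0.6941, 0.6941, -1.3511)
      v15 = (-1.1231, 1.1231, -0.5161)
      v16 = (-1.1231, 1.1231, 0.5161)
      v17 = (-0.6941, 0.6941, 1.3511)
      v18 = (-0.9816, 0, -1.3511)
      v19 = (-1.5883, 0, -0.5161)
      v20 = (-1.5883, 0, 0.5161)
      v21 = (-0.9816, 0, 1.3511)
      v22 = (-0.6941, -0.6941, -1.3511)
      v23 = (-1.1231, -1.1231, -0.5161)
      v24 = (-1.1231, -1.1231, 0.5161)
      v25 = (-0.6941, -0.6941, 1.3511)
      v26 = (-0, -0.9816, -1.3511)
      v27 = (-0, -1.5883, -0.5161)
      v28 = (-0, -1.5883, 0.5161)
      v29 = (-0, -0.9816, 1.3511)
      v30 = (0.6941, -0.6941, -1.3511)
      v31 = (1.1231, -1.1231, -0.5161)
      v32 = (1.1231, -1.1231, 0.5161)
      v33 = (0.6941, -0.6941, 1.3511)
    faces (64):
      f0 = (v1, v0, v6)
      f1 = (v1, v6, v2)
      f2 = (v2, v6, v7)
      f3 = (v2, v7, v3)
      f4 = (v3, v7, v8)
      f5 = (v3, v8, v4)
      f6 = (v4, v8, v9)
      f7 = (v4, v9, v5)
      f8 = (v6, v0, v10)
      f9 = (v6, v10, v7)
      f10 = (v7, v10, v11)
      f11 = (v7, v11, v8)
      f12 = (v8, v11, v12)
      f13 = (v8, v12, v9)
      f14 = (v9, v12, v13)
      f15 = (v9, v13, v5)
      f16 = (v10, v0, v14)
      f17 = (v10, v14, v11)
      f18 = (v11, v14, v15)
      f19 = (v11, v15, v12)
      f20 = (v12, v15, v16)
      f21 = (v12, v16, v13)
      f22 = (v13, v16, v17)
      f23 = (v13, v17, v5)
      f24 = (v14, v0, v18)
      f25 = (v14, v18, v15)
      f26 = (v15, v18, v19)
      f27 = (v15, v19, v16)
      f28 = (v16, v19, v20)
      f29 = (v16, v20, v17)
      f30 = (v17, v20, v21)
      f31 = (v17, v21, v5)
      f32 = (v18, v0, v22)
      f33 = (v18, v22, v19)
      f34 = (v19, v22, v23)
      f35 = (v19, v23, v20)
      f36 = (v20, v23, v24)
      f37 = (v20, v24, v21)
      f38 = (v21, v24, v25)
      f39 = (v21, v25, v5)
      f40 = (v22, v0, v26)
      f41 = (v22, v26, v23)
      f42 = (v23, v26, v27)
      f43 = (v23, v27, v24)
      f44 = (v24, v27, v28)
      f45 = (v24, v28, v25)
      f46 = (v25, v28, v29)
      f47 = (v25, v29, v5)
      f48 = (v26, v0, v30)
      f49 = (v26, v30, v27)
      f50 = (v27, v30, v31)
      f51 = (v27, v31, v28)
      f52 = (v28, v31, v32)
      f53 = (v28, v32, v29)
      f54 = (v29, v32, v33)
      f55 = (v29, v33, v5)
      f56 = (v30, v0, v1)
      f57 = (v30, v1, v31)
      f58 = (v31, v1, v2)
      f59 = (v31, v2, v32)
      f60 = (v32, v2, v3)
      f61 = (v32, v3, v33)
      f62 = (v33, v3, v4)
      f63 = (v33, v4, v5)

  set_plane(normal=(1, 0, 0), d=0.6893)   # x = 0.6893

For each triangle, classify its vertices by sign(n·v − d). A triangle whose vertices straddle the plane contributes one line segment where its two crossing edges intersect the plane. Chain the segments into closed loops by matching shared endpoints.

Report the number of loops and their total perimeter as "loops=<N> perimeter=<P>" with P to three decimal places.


Straddling triangles (20 of 64):
  (v1,v0,v6) [+-+] → (0.6893, 0, -1.44606)–(0.6893, 0.6893, -1.35331)  len=0.6955
  (v4,v9,v5) [++-] → (0.6893, 0.6893, 1.35331)–(0.6893, 0, 1.44606)  len=0.6955
  (v6,v0,v10) [+--] → (0.6893, 0.6893, -1.35331)–(0.6893, 0.696088, -1.3511)  len=0.0071
  (v6,v10,v7) [+-+] → (0.6893, 0.696088, -1.3511)–(0.6893, 1.06845, -0.838621)  len=0.6335
  (v7,v10,v11) [+--] → (0.6893, 1.06845, -0.838621)–(0.6893, 1.30278, -0.5161)  len=0.3987
  (v7,v11,v8) [+-+] → (0.6893, 1.30278, -0.5161)–(0.6893, 1.30278, 0.11741)  len=0.6335
  (v8,v11,v12) [+--] → (0.6893, 1.30278, 0.11741)–(0.6893, 1.30278, 0.5161)  len=0.3987
  (v8,v12,v9) [+-+] → (0.6893, 1.30278, 0.5161)–(0.6893, 0.700284, 1.34533)  len=1.0250
  (v9,v12,v13) [+--] → (0.6893, 0.700284, 1.34533)–(0.6893, 0.696088, 1.3511)  len=0.0071
  (v9,v13,v5) [+--] → (0.6893, 0.696088, 1.3511)–(0.6893, 0.6893, 1.35331)  len=0.0071
  (v26,v0,v30) [--+] → (0.6893, -0.6893, -1.35331)–(0.6893, -0.696088, -1.3511)  len=0.0071
  (v26,v30,v27) [-+-] → (0.6893, -0.696088, -1.3511)–(0.6893, -0.700284, -1.34533)  len=0.0071
  (v27,v30,v31) [-++] → (0.6893, -0.700284, -1.34533)–(0.6893, -1.30278, -0.5161)  len=1.0250
  (v27,v31,v28) [-+-] → (0.6893, -1.30278, -0.5161)–(0.6893, -1.30278, -0.11741)  len=0.3987
  (v28,v31,v32) [-++] → (0.6893, -1.30278, -0.11741)–(0.6893, -1.30278, 0.5161)  len=0.6335
  (v28,v32,v29) [-+-] → (0.6893, -1.30278, 0.5161)–(0.6893, -1.06845, 0.838621)  len=0.3987
  (v29,v32,v33) [-++] → (0.6893, -1.06845, 0.838621)–(0.6893, -0.696088, 1.3511)  len=0.6335
  (v29,v33,v5) [-+-] → (0.6893, -0.696088, 1.3511)–(0.6893, -0.6893, 1.35331)  len=0.0071
  (v30,v0,v1) [+-+] → (0.6893, -0.6893, -1.35331)–(0.6893, 0, -1.44606)  len=0.6955
  (v33,v4,v5) [++-] → (0.6893, 0, 1.44606)–(0.6893, -0.6893, 1.35331)  len=0.6955

Chained into 1 loop(s):
  loop 1: 20 segments, perimeter = 9.0035
Total perimeter = 9.004

loops=1 perimeter=9.004


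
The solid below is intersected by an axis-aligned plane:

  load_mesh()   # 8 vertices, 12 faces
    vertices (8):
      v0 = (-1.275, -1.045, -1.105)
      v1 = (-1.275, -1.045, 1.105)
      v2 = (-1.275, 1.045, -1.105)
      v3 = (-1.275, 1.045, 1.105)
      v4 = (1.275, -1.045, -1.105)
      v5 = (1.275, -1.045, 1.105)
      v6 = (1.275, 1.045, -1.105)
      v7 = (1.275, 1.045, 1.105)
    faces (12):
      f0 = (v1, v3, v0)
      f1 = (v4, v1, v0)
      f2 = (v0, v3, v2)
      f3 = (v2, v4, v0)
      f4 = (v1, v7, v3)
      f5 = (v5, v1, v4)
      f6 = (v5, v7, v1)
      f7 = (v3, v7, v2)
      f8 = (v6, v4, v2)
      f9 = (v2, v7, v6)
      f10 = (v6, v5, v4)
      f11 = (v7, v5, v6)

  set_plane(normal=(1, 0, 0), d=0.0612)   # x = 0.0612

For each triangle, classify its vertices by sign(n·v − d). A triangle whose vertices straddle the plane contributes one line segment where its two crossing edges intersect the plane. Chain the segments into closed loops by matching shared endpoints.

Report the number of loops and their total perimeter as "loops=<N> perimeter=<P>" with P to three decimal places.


Straddling triangles (8 of 12):
  (v4,v1,v0) [+--] → (0.0612, -1.045, -0.05304)–(0.0612, -1.045, -1.105)  len=1.0520
  (v2,v4,v0) [-+-] → (0.0612, -0.05016, -1.105)–(0.0612, -1.045, -1.105)  len=0.9948
  (v1,v7,v3) [-+-] → (0.0612, 0.05016, 1.105)–(0.0612, 1.045, 1.105)  len=0.9948
  (v5,v1,v4) [+-+] → (0.0612, -1.045, 1.105)–(0.0612, -1.045, -0.05304)  len=1.1580
  (v5,v7,v1) [++-] → (0.0612, 0.05016, 1.105)–(0.0612, -1.045, 1.105)  len=1.0952
  (v3,v7,v2) [-+-] → (0.0612, 1.045, 1.105)–(0.0612, 1.045, 0.05304)  len=1.0520
  (v6,v4,v2) [++-] → (0.0612, -0.05016, -1.105)–(0.0612, 1.045, -1.105)  len=1.0952
  (v2,v7,v6) [-++] → (0.0612, 1.045, 0.05304)–(0.0612, 1.045, -1.105)  len=1.1580

Chained into 1 loop(s):
  loop 1: 8 segments, perimeter = 8.6000
Total perimeter = 8.600

loops=1 perimeter=8.600


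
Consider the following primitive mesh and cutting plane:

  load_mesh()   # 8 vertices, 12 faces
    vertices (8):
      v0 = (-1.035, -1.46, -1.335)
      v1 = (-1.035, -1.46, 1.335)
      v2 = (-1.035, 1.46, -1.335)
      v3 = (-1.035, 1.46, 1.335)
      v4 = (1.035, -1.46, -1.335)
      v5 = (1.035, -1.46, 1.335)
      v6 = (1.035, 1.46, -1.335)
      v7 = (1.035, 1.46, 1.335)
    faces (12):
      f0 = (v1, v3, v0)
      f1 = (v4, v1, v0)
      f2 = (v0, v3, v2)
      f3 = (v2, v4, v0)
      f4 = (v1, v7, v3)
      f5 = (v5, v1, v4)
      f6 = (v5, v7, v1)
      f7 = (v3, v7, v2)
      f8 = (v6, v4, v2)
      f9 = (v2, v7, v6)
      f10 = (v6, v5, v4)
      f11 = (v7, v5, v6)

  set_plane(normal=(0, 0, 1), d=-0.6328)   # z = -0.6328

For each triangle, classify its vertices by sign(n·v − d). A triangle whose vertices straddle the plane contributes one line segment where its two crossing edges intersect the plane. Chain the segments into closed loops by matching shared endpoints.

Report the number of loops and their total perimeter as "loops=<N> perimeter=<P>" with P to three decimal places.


loops=1 perimeter=9.980

Straddling triangles (8 of 12):
  (v1,v3,v0) [++-] → (-1.035, -0.692051, -0.6328)–(-1.035, -1.46, -0.6328)  len=0.7679
  (v4,v1,v0) [-+-] → (0.490598, -1.46, -0.6328)–(-1.035, -1.46, -0.6328)  len=1.5256
  (v0,v3,v2) [-+-] → (-1.035, -0.692051, -0.6328)–(-1.035, 1.46, -0.6328)  len=2.1521
  (v5,v1,v4) [++-] → (0.490598, -1.46, -0.6328)–(1.035, -1.46, -0.6328)  len=0.5444
  (v3,v7,v2) [++-] → (-0.490598, 1.46, -0.6328)–(-1.035, 1.46, -0.6328)  len=0.5444
  (v2,v7,v6) [-+-] → (-0.490598, 1.46, -0.6328)–(1.035, 1.46, -0.6328)  len=1.5256
  (v6,v5,v4) [-+-] → (1.035, 0.692051, -0.6328)–(1.035, -1.46, -0.6328)  len=2.1521
  (v7,v5,v6) [++-] → (1.035, 0.692051, -0.6328)–(1.035, 1.46, -0.6328)  len=0.7679

Chained into 1 loop(s):
  loop 1: 8 segments, perimeter = 9.9800
Total perimeter = 9.980


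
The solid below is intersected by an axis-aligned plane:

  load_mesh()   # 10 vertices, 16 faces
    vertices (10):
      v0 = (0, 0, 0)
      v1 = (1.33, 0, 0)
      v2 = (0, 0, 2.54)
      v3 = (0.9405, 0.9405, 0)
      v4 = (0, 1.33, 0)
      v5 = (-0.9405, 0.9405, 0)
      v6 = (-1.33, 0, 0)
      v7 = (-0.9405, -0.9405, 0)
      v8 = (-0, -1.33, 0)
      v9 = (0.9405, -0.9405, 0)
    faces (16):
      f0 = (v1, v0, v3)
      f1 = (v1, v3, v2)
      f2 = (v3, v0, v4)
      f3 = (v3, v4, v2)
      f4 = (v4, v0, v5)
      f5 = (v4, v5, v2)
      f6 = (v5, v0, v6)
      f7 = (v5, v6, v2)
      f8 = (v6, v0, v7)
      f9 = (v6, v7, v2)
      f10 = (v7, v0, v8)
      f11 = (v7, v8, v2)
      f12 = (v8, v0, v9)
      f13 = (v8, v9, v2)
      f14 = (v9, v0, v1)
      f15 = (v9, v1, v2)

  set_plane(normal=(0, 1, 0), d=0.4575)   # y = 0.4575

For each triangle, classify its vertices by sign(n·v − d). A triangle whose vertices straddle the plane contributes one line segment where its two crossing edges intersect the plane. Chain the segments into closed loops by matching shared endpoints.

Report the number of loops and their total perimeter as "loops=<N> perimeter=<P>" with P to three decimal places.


loops=1 perimeter=6.393

Straddling triangles (8 of 16):
  (v1,v0,v3) [--+] → (0.4575, 0.4575, 0)–(1.14053, 0.4575, 0)  len=0.6830
  (v1,v3,v2) [-+-] → (1.14053, 0.4575, 0)–(0.4575, 0.4575, 1.30443)  len=1.4724
  (v3,v0,v4) [+-+] → (0.4575, 0.4575, 0)–(0, 0.4575, 0)  len=0.4575
  (v3,v4,v2) [++-] → (0, 0.4575, 1.66628)–(0.4575, 0.4575, 1.30443)  len=0.5833
  (v4,v0,v5) [+-+] → (0, 0.4575, 0)–(-0.4575, 0.4575, 0)  len=0.4575
  (v4,v5,v2) [++-] → (-0.4575, 0.4575, 1.30443)–(0, 0.4575, 1.66628)  len=0.5833
  (v5,v0,v6) [+--] → (-0.4575, 0.4575, 0)–(-1.14053, 0.4575, 0)  len=0.6830
  (v5,v6,v2) [+--] → (-1.14053, 0.4575, 0)–(-0.4575, 0.4575, 1.30443)  len=1.4724

Chained into 1 loop(s):
  loop 1: 8 segments, perimeter = 6.3925
Total perimeter = 6.393


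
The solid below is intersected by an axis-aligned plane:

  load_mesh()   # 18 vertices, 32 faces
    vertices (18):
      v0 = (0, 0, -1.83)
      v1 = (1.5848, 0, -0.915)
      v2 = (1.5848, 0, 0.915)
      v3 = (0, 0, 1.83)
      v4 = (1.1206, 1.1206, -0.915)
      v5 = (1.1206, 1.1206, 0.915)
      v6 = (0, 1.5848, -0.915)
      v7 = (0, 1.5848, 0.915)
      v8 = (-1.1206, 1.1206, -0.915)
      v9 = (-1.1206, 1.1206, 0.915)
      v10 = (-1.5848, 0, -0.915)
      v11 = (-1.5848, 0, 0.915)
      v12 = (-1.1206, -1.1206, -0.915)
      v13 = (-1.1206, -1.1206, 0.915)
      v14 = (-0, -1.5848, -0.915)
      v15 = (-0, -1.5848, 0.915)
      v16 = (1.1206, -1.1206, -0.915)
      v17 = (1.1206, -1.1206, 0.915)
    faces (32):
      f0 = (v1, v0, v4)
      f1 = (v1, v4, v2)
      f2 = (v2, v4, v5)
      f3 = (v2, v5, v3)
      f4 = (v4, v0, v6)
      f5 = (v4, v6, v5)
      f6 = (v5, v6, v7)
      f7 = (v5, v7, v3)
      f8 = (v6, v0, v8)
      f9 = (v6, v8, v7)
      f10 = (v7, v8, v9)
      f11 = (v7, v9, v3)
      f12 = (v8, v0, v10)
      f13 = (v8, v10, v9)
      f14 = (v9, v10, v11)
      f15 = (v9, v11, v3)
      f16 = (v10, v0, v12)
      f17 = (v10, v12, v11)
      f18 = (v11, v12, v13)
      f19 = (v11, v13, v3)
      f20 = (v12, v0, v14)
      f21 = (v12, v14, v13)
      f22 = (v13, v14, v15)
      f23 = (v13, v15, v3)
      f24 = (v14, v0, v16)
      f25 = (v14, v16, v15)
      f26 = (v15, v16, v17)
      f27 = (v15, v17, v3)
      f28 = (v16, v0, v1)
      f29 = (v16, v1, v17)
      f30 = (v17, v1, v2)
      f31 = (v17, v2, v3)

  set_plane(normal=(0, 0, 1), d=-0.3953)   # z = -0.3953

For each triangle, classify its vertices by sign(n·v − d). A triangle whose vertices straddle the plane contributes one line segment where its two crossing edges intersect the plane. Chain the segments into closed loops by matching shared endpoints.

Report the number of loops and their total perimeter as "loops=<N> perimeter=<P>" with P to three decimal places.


Straddling triangles (16 of 32):
  (v1,v4,v2) [--+] → (1.25243, 0.802362, -0.3953)–(1.5848, 0, -0.3953)  len=0.8685
  (v2,v4,v5) [+-+] → (1.25243, 0.802362, -0.3953)–(1.1206, 1.1206, -0.3953)  len=0.3445
  (v4,v6,v5) [--+] → (0.318238, 1.45297, -0.3953)–(1.1206, 1.1206, -0.3953)  len=0.8685
  (v5,v6,v7) [+-+] → (0.318238, 1.45297, -0.3953)–(0, 1.5848, -0.3953)  len=0.3445
  (v6,v8,v7) [--+] → (-0.802362, 1.25243, -0.3953)–(0, 1.5848, -0.3953)  len=0.8685
  (v7,v8,v9) [+-+] → (-0.802362, 1.25243, -0.3953)–(-1.1206, 1.1206, -0.3953)  len=0.3445
  (v8,v10,v9) [--+] → (-1.45297, 0.318238, -0.3953)–(-1.1206, 1.1206, -0.3953)  len=0.8685
  (v9,v10,v11) [+-+] → (-1.45297, 0.318238, -0.3953)–(-1.5848, 0, -0.3953)  len=0.3445
  (v10,v12,v11) [--+] → (-1.25243, -0.802362, -0.3953)–(-1.5848, 0, -0.3953)  len=0.8685
  (v11,v12,v13) [+-+] → (-1.25243, -0.802362, -0.3953)–(-1.1206, -1.1206, -0.3953)  len=0.3445
  (v12,v14,v13) [--+] → (-0.318238, -1.45297, -0.3953)–(-1.1206, -1.1206, -0.3953)  len=0.8685
  (v13,v14,v15) [+-+] → (-0.318238, -1.45297, -0.3953)–(0, -1.5848, -0.3953)  len=0.3445
  (v14,v16,v15) [--+] → (0.802362, -1.25243, -0.3953)–(0, -1.5848, -0.3953)  len=0.8685
  (v15,v16,v17) [+-+] → (0.802362, -1.25243, -0.3953)–(1.1206, -1.1206, -0.3953)  len=0.3445
  (v16,v1,v17) [--+] → (1.45297, -0.318238, -0.3953)–(1.1206, -1.1206, -0.3953)  len=0.8685
  (v17,v1,v2) [+-+] → (1.45297, -0.318238, -0.3953)–(1.5848, 0, -0.3953)  len=0.3445

Chained into 1 loop(s):
  loop 1: 16 segments, perimeter = 9.7035
Total perimeter = 9.704

loops=1 perimeter=9.704


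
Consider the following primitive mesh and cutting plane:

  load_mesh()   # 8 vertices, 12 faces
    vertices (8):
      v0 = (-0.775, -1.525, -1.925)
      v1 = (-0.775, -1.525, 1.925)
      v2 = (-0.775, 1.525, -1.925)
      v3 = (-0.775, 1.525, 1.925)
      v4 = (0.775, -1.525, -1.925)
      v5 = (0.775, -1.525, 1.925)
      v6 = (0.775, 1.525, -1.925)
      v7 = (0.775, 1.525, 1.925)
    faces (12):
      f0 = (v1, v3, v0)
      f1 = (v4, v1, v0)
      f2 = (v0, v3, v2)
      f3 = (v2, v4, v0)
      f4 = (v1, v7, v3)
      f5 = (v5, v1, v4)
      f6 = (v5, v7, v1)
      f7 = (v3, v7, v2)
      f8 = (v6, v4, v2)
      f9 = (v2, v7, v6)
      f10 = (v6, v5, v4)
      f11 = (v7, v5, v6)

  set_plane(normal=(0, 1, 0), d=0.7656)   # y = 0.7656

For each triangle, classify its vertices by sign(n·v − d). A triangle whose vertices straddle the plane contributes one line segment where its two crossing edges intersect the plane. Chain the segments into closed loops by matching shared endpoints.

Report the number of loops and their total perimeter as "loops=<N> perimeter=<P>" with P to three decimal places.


Straddling triangles (8 of 12):
  (v1,v3,v0) [-+-] → (-0.775, 0.7656, 1.925)–(-0.775, 0.7656, 0.966413)  len=0.9586
  (v0,v3,v2) [-++] → (-0.775, 0.7656, 0.966413)–(-0.775, 0.7656, -1.925)  len=2.8914
  (v2,v4,v0) [+--] → (-0.389075, 0.7656, -1.925)–(-0.775, 0.7656, -1.925)  len=0.3859
  (v1,v7,v3) [-++] → (0.389075, 0.7656, 1.925)–(-0.775, 0.7656, 1.925)  len=1.1641
  (v5,v7,v1) [-+-] → (0.775, 0.7656, 1.925)–(0.389075, 0.7656, 1.925)  len=0.3859
  (v6,v4,v2) [+-+] → (0.775, 0.7656, -1.925)–(-0.389075, 0.7656, -1.925)  len=1.1641
  (v6,v5,v4) [+--] → (0.775, 0.7656, -0.966413)–(0.775, 0.7656, -1.925)  len=0.9586
  (v7,v5,v6) [+-+] → (0.775, 0.7656, 1.925)–(0.775, 0.7656, -0.966413)  len=2.8914

Chained into 1 loop(s):
  loop 1: 8 segments, perimeter = 10.8000
Total perimeter = 10.800

loops=1 perimeter=10.800
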